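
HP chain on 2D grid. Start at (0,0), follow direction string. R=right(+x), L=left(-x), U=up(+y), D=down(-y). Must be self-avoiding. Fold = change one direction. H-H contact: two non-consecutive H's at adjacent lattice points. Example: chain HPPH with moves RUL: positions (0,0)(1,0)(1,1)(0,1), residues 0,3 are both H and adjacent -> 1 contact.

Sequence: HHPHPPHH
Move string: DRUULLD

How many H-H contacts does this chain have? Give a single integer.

Positions: [(0, 0), (0, -1), (1, -1), (1, 0), (1, 1), (0, 1), (-1, 1), (-1, 0)]
H-H contact: residue 0 @(0,0) - residue 3 @(1, 0)
H-H contact: residue 0 @(0,0) - residue 7 @(-1, 0)

Answer: 2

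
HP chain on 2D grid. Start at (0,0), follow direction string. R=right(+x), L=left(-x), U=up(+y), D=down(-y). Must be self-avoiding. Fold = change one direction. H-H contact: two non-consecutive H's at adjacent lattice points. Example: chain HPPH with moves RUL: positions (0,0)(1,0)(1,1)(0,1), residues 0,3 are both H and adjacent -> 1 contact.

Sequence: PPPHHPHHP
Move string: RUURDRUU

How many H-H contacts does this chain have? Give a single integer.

Answer: 1

Derivation:
Positions: [(0, 0), (1, 0), (1, 1), (1, 2), (2, 2), (2, 1), (3, 1), (3, 2), (3, 3)]
H-H contact: residue 4 @(2,2) - residue 7 @(3, 2)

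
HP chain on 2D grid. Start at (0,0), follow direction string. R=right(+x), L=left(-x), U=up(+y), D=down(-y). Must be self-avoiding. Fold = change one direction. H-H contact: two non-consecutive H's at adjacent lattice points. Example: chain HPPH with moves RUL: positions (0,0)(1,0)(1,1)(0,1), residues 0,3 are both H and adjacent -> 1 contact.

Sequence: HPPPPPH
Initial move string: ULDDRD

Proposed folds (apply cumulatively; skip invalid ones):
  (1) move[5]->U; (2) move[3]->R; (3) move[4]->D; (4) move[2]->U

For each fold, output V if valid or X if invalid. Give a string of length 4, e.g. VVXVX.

Answer: XXVX

Derivation:
Initial: ULDDRD -> [(0, 0), (0, 1), (-1, 1), (-1, 0), (-1, -1), (0, -1), (0, -2)]
Fold 1: move[5]->U => ULDDRU INVALID (collision), skipped
Fold 2: move[3]->R => ULDRRD INVALID (collision), skipped
Fold 3: move[4]->D => ULDDDD VALID
Fold 4: move[2]->U => ULUDDD INVALID (collision), skipped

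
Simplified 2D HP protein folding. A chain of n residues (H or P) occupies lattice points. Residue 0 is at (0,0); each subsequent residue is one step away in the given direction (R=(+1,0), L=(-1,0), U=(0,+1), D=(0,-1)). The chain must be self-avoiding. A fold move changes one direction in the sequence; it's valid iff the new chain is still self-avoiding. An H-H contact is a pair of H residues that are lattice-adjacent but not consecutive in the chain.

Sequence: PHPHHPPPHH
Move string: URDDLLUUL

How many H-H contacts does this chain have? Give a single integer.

Positions: [(0, 0), (0, 1), (1, 1), (1, 0), (1, -1), (0, -1), (-1, -1), (-1, 0), (-1, 1), (-2, 1)]
H-H contact: residue 1 @(0,1) - residue 8 @(-1, 1)

Answer: 1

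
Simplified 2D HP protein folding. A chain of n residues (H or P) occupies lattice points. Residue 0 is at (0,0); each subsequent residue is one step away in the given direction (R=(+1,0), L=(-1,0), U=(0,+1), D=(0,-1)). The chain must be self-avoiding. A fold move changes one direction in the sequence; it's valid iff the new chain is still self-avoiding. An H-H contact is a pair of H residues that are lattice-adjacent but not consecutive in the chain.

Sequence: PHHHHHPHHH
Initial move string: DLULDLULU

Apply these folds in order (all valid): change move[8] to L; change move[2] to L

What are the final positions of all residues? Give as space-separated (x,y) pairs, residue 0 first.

Answer: (0,0) (0,-1) (-1,-1) (-2,-1) (-3,-1) (-3,-2) (-4,-2) (-4,-1) (-5,-1) (-6,-1)

Derivation:
Initial moves: DLULDLULU
Fold: move[8]->L => DLULDLULL (positions: [(0, 0), (0, -1), (-1, -1), (-1, 0), (-2, 0), (-2, -1), (-3, -1), (-3, 0), (-4, 0), (-5, 0)])
Fold: move[2]->L => DLLLDLULL (positions: [(0, 0), (0, -1), (-1, -1), (-2, -1), (-3, -1), (-3, -2), (-4, -2), (-4, -1), (-5, -1), (-6, -1)])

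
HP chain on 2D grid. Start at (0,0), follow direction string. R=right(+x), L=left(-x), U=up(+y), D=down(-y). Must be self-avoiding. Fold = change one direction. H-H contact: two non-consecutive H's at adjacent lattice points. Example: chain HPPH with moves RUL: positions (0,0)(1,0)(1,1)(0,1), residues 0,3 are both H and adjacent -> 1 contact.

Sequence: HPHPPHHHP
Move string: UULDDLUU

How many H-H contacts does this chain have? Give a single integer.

Positions: [(0, 0), (0, 1), (0, 2), (-1, 2), (-1, 1), (-1, 0), (-2, 0), (-2, 1), (-2, 2)]
H-H contact: residue 0 @(0,0) - residue 5 @(-1, 0)

Answer: 1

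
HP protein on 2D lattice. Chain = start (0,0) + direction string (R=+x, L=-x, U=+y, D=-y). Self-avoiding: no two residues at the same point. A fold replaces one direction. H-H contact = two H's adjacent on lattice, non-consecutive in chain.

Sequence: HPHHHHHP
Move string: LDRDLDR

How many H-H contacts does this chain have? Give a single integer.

Answer: 2

Derivation:
Positions: [(0, 0), (-1, 0), (-1, -1), (0, -1), (0, -2), (-1, -2), (-1, -3), (0, -3)]
H-H contact: residue 0 @(0,0) - residue 3 @(0, -1)
H-H contact: residue 2 @(-1,-1) - residue 5 @(-1, -2)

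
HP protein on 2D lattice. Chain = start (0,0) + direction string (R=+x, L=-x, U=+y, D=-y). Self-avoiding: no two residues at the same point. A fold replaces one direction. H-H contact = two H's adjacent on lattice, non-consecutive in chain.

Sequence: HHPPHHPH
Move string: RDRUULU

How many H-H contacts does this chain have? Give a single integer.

Positions: [(0, 0), (1, 0), (1, -1), (2, -1), (2, 0), (2, 1), (1, 1), (1, 2)]
H-H contact: residue 1 @(1,0) - residue 4 @(2, 0)

Answer: 1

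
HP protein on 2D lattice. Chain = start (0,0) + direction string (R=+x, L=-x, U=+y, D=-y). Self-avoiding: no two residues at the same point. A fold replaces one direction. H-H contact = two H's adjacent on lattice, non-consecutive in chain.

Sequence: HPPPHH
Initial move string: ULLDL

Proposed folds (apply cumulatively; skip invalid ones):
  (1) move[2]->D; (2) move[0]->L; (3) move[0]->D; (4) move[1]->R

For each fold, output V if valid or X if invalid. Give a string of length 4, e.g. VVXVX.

Answer: VVVV

Derivation:
Initial: ULLDL -> [(0, 0), (0, 1), (-1, 1), (-2, 1), (-2, 0), (-3, 0)]
Fold 1: move[2]->D => ULDDL VALID
Fold 2: move[0]->L => LLDDL VALID
Fold 3: move[0]->D => DLDDL VALID
Fold 4: move[1]->R => DRDDL VALID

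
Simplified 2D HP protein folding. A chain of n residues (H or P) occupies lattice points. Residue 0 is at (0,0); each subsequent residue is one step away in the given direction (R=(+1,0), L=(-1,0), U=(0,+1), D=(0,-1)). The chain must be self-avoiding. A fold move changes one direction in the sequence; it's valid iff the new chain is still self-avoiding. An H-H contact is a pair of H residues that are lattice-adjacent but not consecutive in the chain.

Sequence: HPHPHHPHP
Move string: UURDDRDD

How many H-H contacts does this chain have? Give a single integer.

Positions: [(0, 0), (0, 1), (0, 2), (1, 2), (1, 1), (1, 0), (2, 0), (2, -1), (2, -2)]
H-H contact: residue 0 @(0,0) - residue 5 @(1, 0)

Answer: 1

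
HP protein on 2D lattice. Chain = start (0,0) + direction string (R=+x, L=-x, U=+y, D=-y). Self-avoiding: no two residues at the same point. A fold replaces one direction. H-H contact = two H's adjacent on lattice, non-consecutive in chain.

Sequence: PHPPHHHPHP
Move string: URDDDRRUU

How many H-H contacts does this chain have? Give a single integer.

Answer: 0

Derivation:
Positions: [(0, 0), (0, 1), (1, 1), (1, 0), (1, -1), (1, -2), (2, -2), (3, -2), (3, -1), (3, 0)]
No H-H contacts found.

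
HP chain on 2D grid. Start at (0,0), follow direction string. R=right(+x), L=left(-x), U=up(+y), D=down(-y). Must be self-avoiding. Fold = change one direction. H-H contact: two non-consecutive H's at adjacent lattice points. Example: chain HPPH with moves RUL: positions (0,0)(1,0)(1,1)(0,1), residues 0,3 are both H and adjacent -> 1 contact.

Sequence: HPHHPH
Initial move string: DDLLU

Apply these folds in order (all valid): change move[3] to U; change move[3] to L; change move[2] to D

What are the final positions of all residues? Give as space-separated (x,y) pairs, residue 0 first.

Initial moves: DDLLU
Fold: move[3]->U => DDLUU (positions: [(0, 0), (0, -1), (0, -2), (-1, -2), (-1, -1), (-1, 0)])
Fold: move[3]->L => DDLLU (positions: [(0, 0), (0, -1), (0, -2), (-1, -2), (-2, -2), (-2, -1)])
Fold: move[2]->D => DDDLU (positions: [(0, 0), (0, -1), (0, -2), (0, -3), (-1, -3), (-1, -2)])

Answer: (0,0) (0,-1) (0,-2) (0,-3) (-1,-3) (-1,-2)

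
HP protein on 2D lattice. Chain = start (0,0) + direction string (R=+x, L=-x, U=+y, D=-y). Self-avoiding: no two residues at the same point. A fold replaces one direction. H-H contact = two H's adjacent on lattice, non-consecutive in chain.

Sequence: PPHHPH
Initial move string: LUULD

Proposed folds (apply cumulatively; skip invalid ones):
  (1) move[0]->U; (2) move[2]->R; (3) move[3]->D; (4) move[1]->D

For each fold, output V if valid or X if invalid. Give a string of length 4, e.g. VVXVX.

Answer: VXXX

Derivation:
Initial: LUULD -> [(0, 0), (-1, 0), (-1, 1), (-1, 2), (-2, 2), (-2, 1)]
Fold 1: move[0]->U => UUULD VALID
Fold 2: move[2]->R => UURLD INVALID (collision), skipped
Fold 3: move[3]->D => UUUDD INVALID (collision), skipped
Fold 4: move[1]->D => UDULD INVALID (collision), skipped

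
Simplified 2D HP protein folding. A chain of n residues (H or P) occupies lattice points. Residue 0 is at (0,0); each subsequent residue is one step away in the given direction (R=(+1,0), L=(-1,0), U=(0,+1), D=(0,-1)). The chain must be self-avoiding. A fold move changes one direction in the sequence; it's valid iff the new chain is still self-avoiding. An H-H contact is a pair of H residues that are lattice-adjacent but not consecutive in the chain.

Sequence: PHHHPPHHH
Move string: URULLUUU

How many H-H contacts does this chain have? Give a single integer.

Positions: [(0, 0), (0, 1), (1, 1), (1, 2), (0, 2), (-1, 2), (-1, 3), (-1, 4), (-1, 5)]
No H-H contacts found.

Answer: 0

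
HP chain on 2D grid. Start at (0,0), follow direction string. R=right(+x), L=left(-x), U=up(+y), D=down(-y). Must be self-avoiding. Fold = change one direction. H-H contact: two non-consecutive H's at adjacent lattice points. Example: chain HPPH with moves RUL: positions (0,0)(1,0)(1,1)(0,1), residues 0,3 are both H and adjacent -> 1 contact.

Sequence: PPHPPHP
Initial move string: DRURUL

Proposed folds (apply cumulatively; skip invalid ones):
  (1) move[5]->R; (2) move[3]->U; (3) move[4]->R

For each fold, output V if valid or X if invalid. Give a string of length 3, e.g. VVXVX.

Initial: DRURUL -> [(0, 0), (0, -1), (1, -1), (1, 0), (2, 0), (2, 1), (1, 1)]
Fold 1: move[5]->R => DRURUR VALID
Fold 2: move[3]->U => DRUUUR VALID
Fold 3: move[4]->R => DRUURR VALID

Answer: VVV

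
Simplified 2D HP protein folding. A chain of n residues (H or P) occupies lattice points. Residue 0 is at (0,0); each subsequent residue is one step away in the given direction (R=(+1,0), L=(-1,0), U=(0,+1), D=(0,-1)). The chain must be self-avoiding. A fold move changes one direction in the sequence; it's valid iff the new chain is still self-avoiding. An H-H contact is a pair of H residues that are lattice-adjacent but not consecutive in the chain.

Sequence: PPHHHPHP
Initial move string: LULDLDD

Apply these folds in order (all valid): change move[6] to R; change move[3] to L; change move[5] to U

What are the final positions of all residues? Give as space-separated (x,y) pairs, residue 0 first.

Initial moves: LULDLDD
Fold: move[6]->R => LULDLDR (positions: [(0, 0), (-1, 0), (-1, 1), (-2, 1), (-2, 0), (-3, 0), (-3, -1), (-2, -1)])
Fold: move[3]->L => LULLLDR (positions: [(0, 0), (-1, 0), (-1, 1), (-2, 1), (-3, 1), (-4, 1), (-4, 0), (-3, 0)])
Fold: move[5]->U => LULLLUR (positions: [(0, 0), (-1, 0), (-1, 1), (-2, 1), (-3, 1), (-4, 1), (-4, 2), (-3, 2)])

Answer: (0,0) (-1,0) (-1,1) (-2,1) (-3,1) (-4,1) (-4,2) (-3,2)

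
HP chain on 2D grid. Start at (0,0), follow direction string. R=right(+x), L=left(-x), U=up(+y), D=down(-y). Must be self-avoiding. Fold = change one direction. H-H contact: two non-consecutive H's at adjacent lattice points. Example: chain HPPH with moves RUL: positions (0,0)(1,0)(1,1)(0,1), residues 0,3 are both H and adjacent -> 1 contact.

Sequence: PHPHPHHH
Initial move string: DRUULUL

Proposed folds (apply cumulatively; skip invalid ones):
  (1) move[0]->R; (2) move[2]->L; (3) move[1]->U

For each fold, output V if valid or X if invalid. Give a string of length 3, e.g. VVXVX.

Answer: VXV

Derivation:
Initial: DRUULUL -> [(0, 0), (0, -1), (1, -1), (1, 0), (1, 1), (0, 1), (0, 2), (-1, 2)]
Fold 1: move[0]->R => RRUULUL VALID
Fold 2: move[2]->L => RRLULUL INVALID (collision), skipped
Fold 3: move[1]->U => RUUULUL VALID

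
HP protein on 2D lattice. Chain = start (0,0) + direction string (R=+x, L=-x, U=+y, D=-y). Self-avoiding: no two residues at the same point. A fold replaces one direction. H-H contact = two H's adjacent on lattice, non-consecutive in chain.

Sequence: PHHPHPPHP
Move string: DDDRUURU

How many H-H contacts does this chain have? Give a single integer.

Positions: [(0, 0), (0, -1), (0, -2), (0, -3), (1, -3), (1, -2), (1, -1), (2, -1), (2, 0)]
No H-H contacts found.

Answer: 0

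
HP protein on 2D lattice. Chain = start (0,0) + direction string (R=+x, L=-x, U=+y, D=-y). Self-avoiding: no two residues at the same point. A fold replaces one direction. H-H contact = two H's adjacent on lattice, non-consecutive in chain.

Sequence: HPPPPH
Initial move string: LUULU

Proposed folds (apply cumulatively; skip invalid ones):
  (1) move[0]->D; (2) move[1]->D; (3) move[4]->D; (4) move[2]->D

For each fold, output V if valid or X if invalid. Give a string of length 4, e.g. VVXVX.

Initial: LUULU -> [(0, 0), (-1, 0), (-1, 1), (-1, 2), (-2, 2), (-2, 3)]
Fold 1: move[0]->D => DUULU INVALID (collision), skipped
Fold 2: move[1]->D => LDULU INVALID (collision), skipped
Fold 3: move[4]->D => LUULD VALID
Fold 4: move[2]->D => LUDLD INVALID (collision), skipped

Answer: XXVX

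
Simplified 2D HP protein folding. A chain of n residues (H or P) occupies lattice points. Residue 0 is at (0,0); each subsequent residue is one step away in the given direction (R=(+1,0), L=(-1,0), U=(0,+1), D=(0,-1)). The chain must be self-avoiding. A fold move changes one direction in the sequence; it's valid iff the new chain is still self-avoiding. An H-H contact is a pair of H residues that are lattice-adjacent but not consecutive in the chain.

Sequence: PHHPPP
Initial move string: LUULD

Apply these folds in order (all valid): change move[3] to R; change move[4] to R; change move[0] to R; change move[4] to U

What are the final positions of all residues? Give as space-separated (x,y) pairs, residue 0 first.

Answer: (0,0) (1,0) (1,1) (1,2) (2,2) (2,3)

Derivation:
Initial moves: LUULD
Fold: move[3]->R => LUURD (positions: [(0, 0), (-1, 0), (-1, 1), (-1, 2), (0, 2), (0, 1)])
Fold: move[4]->R => LUURR (positions: [(0, 0), (-1, 0), (-1, 1), (-1, 2), (0, 2), (1, 2)])
Fold: move[0]->R => RUURR (positions: [(0, 0), (1, 0), (1, 1), (1, 2), (2, 2), (3, 2)])
Fold: move[4]->U => RUURU (positions: [(0, 0), (1, 0), (1, 1), (1, 2), (2, 2), (2, 3)])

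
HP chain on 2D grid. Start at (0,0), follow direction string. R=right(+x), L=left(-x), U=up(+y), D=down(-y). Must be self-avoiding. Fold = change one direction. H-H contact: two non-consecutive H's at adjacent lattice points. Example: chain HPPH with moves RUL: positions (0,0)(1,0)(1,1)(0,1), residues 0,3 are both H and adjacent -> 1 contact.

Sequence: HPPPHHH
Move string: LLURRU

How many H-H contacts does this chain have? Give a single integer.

Answer: 1

Derivation:
Positions: [(0, 0), (-1, 0), (-2, 0), (-2, 1), (-1, 1), (0, 1), (0, 2)]
H-H contact: residue 0 @(0,0) - residue 5 @(0, 1)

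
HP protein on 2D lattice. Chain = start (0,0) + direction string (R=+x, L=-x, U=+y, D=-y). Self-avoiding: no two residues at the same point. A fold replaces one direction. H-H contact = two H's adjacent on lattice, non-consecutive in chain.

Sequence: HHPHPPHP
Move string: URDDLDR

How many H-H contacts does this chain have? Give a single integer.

Positions: [(0, 0), (0, 1), (1, 1), (1, 0), (1, -1), (0, -1), (0, -2), (1, -2)]
H-H contact: residue 0 @(0,0) - residue 3 @(1, 0)

Answer: 1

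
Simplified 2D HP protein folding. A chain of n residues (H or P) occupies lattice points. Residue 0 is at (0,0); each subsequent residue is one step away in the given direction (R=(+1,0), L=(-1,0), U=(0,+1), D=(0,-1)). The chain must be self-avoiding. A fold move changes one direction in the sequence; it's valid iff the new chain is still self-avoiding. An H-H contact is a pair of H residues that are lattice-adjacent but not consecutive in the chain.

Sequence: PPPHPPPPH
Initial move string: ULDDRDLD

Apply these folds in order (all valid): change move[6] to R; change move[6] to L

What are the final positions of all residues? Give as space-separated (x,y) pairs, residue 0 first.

Answer: (0,0) (0,1) (-1,1) (-1,0) (-1,-1) (0,-1) (0,-2) (-1,-2) (-1,-3)

Derivation:
Initial moves: ULDDRDLD
Fold: move[6]->R => ULDDRDRD (positions: [(0, 0), (0, 1), (-1, 1), (-1, 0), (-1, -1), (0, -1), (0, -2), (1, -2), (1, -3)])
Fold: move[6]->L => ULDDRDLD (positions: [(0, 0), (0, 1), (-1, 1), (-1, 0), (-1, -1), (0, -1), (0, -2), (-1, -2), (-1, -3)])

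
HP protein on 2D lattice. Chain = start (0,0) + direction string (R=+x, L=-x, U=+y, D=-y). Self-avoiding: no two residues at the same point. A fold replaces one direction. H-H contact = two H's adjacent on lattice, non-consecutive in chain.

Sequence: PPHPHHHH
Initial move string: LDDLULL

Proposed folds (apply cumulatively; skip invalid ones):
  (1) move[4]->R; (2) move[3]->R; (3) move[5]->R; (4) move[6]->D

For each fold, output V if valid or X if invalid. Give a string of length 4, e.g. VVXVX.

Answer: XXXV

Derivation:
Initial: LDDLULL -> [(0, 0), (-1, 0), (-1, -1), (-1, -2), (-2, -2), (-2, -1), (-3, -1), (-4, -1)]
Fold 1: move[4]->R => LDDLRLL INVALID (collision), skipped
Fold 2: move[3]->R => LDDRULL INVALID (collision), skipped
Fold 3: move[5]->R => LDDLURL INVALID (collision), skipped
Fold 4: move[6]->D => LDDLULD VALID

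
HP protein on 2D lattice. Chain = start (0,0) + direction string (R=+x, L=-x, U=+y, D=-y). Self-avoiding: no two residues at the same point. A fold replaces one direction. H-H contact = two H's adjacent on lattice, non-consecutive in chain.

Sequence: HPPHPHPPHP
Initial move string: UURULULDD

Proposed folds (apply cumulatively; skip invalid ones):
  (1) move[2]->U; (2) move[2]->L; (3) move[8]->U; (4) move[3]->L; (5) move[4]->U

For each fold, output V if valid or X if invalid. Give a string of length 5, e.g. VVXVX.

Initial: UURULULDD -> [(0, 0), (0, 1), (0, 2), (1, 2), (1, 3), (0, 3), (0, 4), (-1, 4), (-1, 3), (-1, 2)]
Fold 1: move[2]->U => UUUULULDD VALID
Fold 2: move[2]->L => UULULULDD VALID
Fold 3: move[8]->U => UULULULDU INVALID (collision), skipped
Fold 4: move[3]->L => UULLLULDD VALID
Fold 5: move[4]->U => UULLUULDD VALID

Answer: VVXVV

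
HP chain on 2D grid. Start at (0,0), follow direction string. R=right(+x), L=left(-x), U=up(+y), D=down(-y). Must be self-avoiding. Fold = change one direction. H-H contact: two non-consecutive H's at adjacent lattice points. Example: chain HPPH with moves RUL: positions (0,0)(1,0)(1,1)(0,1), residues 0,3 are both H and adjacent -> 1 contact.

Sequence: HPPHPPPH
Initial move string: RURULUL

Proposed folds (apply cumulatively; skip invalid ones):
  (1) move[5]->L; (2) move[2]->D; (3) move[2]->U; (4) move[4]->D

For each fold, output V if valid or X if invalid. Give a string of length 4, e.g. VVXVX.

Answer: VXVX

Derivation:
Initial: RURULUL -> [(0, 0), (1, 0), (1, 1), (2, 1), (2, 2), (1, 2), (1, 3), (0, 3)]
Fold 1: move[5]->L => RURULLL VALID
Fold 2: move[2]->D => RUDULLL INVALID (collision), skipped
Fold 3: move[2]->U => RUUULLL VALID
Fold 4: move[4]->D => RUUUDLL INVALID (collision), skipped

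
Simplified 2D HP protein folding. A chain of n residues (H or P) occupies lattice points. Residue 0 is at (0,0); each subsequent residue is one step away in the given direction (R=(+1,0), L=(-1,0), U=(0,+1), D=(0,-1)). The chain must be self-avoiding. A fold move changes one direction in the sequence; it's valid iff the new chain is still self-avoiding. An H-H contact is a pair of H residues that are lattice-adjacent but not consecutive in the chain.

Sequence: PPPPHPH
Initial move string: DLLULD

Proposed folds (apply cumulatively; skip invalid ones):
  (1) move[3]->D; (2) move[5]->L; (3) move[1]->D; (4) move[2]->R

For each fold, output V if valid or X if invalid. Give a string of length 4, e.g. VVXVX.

Answer: VVVV

Derivation:
Initial: DLLULD -> [(0, 0), (0, -1), (-1, -1), (-2, -1), (-2, 0), (-3, 0), (-3, -1)]
Fold 1: move[3]->D => DLLDLD VALID
Fold 2: move[5]->L => DLLDLL VALID
Fold 3: move[1]->D => DDLDLL VALID
Fold 4: move[2]->R => DDRDLL VALID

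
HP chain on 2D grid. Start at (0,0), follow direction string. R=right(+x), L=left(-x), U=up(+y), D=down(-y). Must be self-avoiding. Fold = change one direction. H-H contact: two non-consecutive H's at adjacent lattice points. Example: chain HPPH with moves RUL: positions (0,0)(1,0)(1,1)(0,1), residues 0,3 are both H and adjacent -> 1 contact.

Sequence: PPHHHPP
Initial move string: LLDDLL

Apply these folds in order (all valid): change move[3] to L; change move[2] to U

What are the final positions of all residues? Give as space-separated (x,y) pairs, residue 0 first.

Answer: (0,0) (-1,0) (-2,0) (-2,1) (-3,1) (-4,1) (-5,1)

Derivation:
Initial moves: LLDDLL
Fold: move[3]->L => LLDLLL (positions: [(0, 0), (-1, 0), (-2, 0), (-2, -1), (-3, -1), (-4, -1), (-5, -1)])
Fold: move[2]->U => LLULLL (positions: [(0, 0), (-1, 0), (-2, 0), (-2, 1), (-3, 1), (-4, 1), (-5, 1)])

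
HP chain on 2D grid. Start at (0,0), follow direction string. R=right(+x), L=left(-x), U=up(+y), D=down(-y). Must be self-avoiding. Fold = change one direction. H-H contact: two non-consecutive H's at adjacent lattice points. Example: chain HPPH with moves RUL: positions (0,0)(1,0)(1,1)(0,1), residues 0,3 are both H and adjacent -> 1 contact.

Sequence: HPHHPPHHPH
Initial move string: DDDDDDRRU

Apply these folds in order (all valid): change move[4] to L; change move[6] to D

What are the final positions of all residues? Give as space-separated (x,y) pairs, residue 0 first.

Initial moves: DDDDDDRRU
Fold: move[4]->L => DDDDLDRRU (positions: [(0, 0), (0, -1), (0, -2), (0, -3), (0, -4), (-1, -4), (-1, -5), (0, -5), (1, -5), (1, -4)])
Fold: move[6]->D => DDDDLDDRU (positions: [(0, 0), (0, -1), (0, -2), (0, -3), (0, -4), (-1, -4), (-1, -5), (-1, -6), (0, -6), (0, -5)])

Answer: (0,0) (0,-1) (0,-2) (0,-3) (0,-4) (-1,-4) (-1,-5) (-1,-6) (0,-6) (0,-5)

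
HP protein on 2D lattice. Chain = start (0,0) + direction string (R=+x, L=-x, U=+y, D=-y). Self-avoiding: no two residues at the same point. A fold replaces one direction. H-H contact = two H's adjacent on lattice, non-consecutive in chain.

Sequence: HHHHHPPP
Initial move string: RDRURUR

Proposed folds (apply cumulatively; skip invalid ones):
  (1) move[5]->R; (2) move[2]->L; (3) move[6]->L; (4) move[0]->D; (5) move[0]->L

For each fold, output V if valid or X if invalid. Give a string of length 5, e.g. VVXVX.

Answer: VXXVX

Derivation:
Initial: RDRURUR -> [(0, 0), (1, 0), (1, -1), (2, -1), (2, 0), (3, 0), (3, 1), (4, 1)]
Fold 1: move[5]->R => RDRURRR VALID
Fold 2: move[2]->L => RDLURRR INVALID (collision), skipped
Fold 3: move[6]->L => RDRURRL INVALID (collision), skipped
Fold 4: move[0]->D => DDRURRR VALID
Fold 5: move[0]->L => LDRURRR INVALID (collision), skipped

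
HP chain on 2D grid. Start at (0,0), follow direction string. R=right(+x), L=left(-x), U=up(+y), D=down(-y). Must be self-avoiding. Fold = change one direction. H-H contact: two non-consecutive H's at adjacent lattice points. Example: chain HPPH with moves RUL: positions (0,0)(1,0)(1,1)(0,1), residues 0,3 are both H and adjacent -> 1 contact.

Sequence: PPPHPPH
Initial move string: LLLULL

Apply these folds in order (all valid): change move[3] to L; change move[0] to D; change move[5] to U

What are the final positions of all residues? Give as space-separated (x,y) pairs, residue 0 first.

Initial moves: LLLULL
Fold: move[3]->L => LLLLLL (positions: [(0, 0), (-1, 0), (-2, 0), (-3, 0), (-4, 0), (-5, 0), (-6, 0)])
Fold: move[0]->D => DLLLLL (positions: [(0, 0), (0, -1), (-1, -1), (-2, -1), (-3, -1), (-4, -1), (-5, -1)])
Fold: move[5]->U => DLLLLU (positions: [(0, 0), (0, -1), (-1, -1), (-2, -1), (-3, -1), (-4, -1), (-4, 0)])

Answer: (0,0) (0,-1) (-1,-1) (-2,-1) (-3,-1) (-4,-1) (-4,0)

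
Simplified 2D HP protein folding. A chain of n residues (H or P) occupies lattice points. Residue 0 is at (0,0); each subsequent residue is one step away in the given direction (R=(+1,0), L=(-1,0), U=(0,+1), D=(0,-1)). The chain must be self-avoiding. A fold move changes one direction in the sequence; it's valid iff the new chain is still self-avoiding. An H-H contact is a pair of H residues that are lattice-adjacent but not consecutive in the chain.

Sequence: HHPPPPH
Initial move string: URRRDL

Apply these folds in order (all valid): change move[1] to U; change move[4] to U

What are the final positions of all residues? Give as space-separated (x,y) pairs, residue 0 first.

Initial moves: URRRDL
Fold: move[1]->U => UURRDL (positions: [(0, 0), (0, 1), (0, 2), (1, 2), (2, 2), (2, 1), (1, 1)])
Fold: move[4]->U => UURRUL (positions: [(0, 0), (0, 1), (0, 2), (1, 2), (2, 2), (2, 3), (1, 3)])

Answer: (0,0) (0,1) (0,2) (1,2) (2,2) (2,3) (1,3)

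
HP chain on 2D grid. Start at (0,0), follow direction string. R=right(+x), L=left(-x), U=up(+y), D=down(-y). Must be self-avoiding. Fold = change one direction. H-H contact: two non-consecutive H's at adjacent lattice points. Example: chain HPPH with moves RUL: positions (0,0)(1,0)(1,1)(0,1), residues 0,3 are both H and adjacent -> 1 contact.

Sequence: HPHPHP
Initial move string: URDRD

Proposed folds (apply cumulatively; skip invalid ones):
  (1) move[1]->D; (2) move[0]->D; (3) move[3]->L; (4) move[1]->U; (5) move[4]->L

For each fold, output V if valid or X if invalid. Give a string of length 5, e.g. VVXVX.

Answer: XVVXV

Derivation:
Initial: URDRD -> [(0, 0), (0, 1), (1, 1), (1, 0), (2, 0), (2, -1)]
Fold 1: move[1]->D => UDDRD INVALID (collision), skipped
Fold 2: move[0]->D => DRDRD VALID
Fold 3: move[3]->L => DRDLD VALID
Fold 4: move[1]->U => DUDLD INVALID (collision), skipped
Fold 5: move[4]->L => DRDLL VALID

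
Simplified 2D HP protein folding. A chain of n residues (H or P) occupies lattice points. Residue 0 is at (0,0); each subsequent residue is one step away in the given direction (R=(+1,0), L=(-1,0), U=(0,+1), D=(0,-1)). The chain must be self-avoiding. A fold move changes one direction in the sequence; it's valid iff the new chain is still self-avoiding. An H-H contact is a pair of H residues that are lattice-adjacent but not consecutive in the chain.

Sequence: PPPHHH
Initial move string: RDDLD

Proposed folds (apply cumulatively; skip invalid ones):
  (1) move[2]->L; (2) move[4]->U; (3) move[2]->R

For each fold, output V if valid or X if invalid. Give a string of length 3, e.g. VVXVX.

Initial: RDDLD -> [(0, 0), (1, 0), (1, -1), (1, -2), (0, -2), (0, -3)]
Fold 1: move[2]->L => RDLLD VALID
Fold 2: move[4]->U => RDLLU VALID
Fold 3: move[2]->R => RDRLU INVALID (collision), skipped

Answer: VVX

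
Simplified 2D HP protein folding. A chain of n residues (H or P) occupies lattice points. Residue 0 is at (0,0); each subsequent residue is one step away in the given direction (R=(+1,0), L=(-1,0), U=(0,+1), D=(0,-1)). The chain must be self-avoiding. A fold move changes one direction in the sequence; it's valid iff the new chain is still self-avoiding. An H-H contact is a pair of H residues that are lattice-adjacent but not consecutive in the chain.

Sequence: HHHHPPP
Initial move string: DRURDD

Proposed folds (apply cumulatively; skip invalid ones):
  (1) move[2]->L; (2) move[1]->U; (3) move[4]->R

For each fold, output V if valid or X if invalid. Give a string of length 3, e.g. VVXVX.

Initial: DRURDD -> [(0, 0), (0, -1), (1, -1), (1, 0), (2, 0), (2, -1), (2, -2)]
Fold 1: move[2]->L => DRLRDD INVALID (collision), skipped
Fold 2: move[1]->U => DUURDD INVALID (collision), skipped
Fold 3: move[4]->R => DRURRD VALID

Answer: XXV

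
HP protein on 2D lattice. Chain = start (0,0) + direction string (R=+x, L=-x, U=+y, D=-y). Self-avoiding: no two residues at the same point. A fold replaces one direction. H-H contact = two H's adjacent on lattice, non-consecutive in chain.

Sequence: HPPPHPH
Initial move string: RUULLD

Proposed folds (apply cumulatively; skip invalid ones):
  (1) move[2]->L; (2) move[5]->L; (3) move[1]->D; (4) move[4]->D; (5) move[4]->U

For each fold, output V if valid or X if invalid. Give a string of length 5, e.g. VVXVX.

Initial: RUULLD -> [(0, 0), (1, 0), (1, 1), (1, 2), (0, 2), (-1, 2), (-1, 1)]
Fold 1: move[2]->L => RULLLD VALID
Fold 2: move[5]->L => RULLLL VALID
Fold 3: move[1]->D => RDLLLL VALID
Fold 4: move[4]->D => RDLLDL VALID
Fold 5: move[4]->U => RDLLUL VALID

Answer: VVVVV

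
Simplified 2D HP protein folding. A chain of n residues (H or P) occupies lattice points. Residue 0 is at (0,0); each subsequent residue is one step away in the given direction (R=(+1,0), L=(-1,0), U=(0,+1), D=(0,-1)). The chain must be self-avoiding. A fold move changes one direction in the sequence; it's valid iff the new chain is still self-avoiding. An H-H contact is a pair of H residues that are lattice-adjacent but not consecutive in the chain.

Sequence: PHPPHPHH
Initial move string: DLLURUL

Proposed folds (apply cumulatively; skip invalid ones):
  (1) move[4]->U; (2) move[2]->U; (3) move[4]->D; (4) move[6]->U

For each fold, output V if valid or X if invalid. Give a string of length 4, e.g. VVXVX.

Initial: DLLURUL -> [(0, 0), (0, -1), (-1, -1), (-2, -1), (-2, 0), (-1, 0), (-1, 1), (-2, 1)]
Fold 1: move[4]->U => DLLUUUL VALID
Fold 2: move[2]->U => DLUUUUL VALID
Fold 3: move[4]->D => DLUUDUL INVALID (collision), skipped
Fold 4: move[6]->U => DLUUUUU VALID

Answer: VVXV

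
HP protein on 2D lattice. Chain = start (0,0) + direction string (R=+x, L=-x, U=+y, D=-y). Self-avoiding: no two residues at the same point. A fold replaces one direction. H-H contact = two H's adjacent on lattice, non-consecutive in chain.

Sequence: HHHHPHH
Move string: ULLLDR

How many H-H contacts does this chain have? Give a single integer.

Answer: 1

Derivation:
Positions: [(0, 0), (0, 1), (-1, 1), (-2, 1), (-3, 1), (-3, 0), (-2, 0)]
H-H contact: residue 3 @(-2,1) - residue 6 @(-2, 0)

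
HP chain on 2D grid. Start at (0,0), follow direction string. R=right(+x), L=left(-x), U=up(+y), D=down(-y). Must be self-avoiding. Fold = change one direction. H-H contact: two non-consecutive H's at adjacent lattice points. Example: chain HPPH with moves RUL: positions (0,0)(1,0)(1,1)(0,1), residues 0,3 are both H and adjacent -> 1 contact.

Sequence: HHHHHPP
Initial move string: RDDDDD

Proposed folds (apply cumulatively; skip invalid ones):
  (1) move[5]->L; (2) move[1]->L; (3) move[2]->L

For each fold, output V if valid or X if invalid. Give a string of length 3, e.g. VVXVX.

Answer: VXV

Derivation:
Initial: RDDDDD -> [(0, 0), (1, 0), (1, -1), (1, -2), (1, -3), (1, -4), (1, -5)]
Fold 1: move[5]->L => RDDDDL VALID
Fold 2: move[1]->L => RLDDDL INVALID (collision), skipped
Fold 3: move[2]->L => RDLDDL VALID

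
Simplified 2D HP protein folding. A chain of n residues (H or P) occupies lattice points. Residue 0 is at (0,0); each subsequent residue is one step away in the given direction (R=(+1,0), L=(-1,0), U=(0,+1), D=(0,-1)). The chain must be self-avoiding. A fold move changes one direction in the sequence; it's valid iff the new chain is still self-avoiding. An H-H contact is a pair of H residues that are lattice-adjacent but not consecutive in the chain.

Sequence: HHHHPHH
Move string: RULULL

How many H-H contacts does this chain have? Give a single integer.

Positions: [(0, 0), (1, 0), (1, 1), (0, 1), (0, 2), (-1, 2), (-2, 2)]
H-H contact: residue 0 @(0,0) - residue 3 @(0, 1)

Answer: 1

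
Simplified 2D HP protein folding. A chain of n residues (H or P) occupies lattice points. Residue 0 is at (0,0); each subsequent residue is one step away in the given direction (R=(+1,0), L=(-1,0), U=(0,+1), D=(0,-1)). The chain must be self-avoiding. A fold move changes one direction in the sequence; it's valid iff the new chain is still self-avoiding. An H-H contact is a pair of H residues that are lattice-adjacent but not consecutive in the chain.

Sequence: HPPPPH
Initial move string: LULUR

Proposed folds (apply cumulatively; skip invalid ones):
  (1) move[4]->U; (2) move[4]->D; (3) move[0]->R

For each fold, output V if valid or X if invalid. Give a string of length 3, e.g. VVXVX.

Initial: LULUR -> [(0, 0), (-1, 0), (-1, 1), (-2, 1), (-2, 2), (-1, 2)]
Fold 1: move[4]->U => LULUU VALID
Fold 2: move[4]->D => LULUD INVALID (collision), skipped
Fold 3: move[0]->R => RULUU VALID

Answer: VXV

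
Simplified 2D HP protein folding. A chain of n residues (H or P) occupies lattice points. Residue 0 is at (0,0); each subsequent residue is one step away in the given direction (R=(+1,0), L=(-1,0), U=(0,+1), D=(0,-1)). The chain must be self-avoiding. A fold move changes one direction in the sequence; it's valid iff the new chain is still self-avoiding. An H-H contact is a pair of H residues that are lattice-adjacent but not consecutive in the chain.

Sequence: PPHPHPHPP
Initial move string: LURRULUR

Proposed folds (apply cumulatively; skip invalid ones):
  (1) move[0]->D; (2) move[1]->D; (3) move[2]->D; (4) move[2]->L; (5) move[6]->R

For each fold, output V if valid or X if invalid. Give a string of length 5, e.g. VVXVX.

Answer: XXXXX

Derivation:
Initial: LURRULUR -> [(0, 0), (-1, 0), (-1, 1), (0, 1), (1, 1), (1, 2), (0, 2), (0, 3), (1, 3)]
Fold 1: move[0]->D => DURRULUR INVALID (collision), skipped
Fold 2: move[1]->D => LDRRULUR INVALID (collision), skipped
Fold 3: move[2]->D => LUDRULUR INVALID (collision), skipped
Fold 4: move[2]->L => LULRULUR INVALID (collision), skipped
Fold 5: move[6]->R => LURRULRR INVALID (collision), skipped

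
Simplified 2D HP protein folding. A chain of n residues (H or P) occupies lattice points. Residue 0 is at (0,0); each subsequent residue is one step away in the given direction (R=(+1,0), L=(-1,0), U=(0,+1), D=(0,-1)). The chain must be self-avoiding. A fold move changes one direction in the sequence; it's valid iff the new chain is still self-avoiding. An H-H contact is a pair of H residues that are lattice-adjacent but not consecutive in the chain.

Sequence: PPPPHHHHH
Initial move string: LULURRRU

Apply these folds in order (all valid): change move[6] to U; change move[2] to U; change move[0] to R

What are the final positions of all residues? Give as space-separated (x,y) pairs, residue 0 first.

Answer: (0,0) (1,0) (1,1) (1,2) (1,3) (2,3) (3,3) (3,4) (3,5)

Derivation:
Initial moves: LULURRRU
Fold: move[6]->U => LULURRUU (positions: [(0, 0), (-1, 0), (-1, 1), (-2, 1), (-2, 2), (-1, 2), (0, 2), (0, 3), (0, 4)])
Fold: move[2]->U => LUUURRUU (positions: [(0, 0), (-1, 0), (-1, 1), (-1, 2), (-1, 3), (0, 3), (1, 3), (1, 4), (1, 5)])
Fold: move[0]->R => RUUURRUU (positions: [(0, 0), (1, 0), (1, 1), (1, 2), (1, 3), (2, 3), (3, 3), (3, 4), (3, 5)])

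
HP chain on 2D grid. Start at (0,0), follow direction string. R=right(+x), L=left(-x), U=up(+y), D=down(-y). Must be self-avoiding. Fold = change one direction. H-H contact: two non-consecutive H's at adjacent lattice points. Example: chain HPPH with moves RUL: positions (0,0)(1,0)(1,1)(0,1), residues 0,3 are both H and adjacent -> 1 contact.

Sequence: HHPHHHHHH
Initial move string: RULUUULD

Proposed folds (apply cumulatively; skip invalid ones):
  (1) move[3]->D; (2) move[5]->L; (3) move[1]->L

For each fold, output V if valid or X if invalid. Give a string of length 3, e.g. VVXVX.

Initial: RULUUULD -> [(0, 0), (1, 0), (1, 1), (0, 1), (0, 2), (0, 3), (0, 4), (-1, 4), (-1, 3)]
Fold 1: move[3]->D => RULDUULD INVALID (collision), skipped
Fold 2: move[5]->L => RULUULLD VALID
Fold 3: move[1]->L => RLLUULLD INVALID (collision), skipped

Answer: XVX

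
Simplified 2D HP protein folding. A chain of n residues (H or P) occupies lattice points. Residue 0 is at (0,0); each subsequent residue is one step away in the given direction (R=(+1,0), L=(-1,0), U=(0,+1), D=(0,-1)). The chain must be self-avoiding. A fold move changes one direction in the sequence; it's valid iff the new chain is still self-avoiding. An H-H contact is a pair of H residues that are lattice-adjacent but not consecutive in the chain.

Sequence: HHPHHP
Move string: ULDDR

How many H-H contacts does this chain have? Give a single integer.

Answer: 1

Derivation:
Positions: [(0, 0), (0, 1), (-1, 1), (-1, 0), (-1, -1), (0, -1)]
H-H contact: residue 0 @(0,0) - residue 3 @(-1, 0)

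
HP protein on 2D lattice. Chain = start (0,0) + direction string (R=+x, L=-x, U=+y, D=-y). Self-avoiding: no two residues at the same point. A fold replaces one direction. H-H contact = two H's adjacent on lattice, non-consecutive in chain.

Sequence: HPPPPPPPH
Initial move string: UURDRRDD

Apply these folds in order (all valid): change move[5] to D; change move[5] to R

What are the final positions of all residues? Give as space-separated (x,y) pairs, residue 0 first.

Initial moves: UURDRRDD
Fold: move[5]->D => UURDRDDD (positions: [(0, 0), (0, 1), (0, 2), (1, 2), (1, 1), (2, 1), (2, 0), (2, -1), (2, -2)])
Fold: move[5]->R => UURDRRDD (positions: [(0, 0), (0, 1), (0, 2), (1, 2), (1, 1), (2, 1), (3, 1), (3, 0), (3, -1)])

Answer: (0,0) (0,1) (0,2) (1,2) (1,1) (2,1) (3,1) (3,0) (3,-1)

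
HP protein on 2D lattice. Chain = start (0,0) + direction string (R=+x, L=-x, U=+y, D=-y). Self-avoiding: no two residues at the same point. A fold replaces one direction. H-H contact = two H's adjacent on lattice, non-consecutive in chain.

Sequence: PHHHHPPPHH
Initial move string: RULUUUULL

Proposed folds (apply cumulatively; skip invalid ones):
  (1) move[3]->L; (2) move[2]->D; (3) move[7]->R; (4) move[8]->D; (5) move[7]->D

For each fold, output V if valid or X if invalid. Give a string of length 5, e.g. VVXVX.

Initial: RULUUUULL -> [(0, 0), (1, 0), (1, 1), (0, 1), (0, 2), (0, 3), (0, 4), (0, 5), (-1, 5), (-2, 5)]
Fold 1: move[3]->L => RULLUUULL VALID
Fold 2: move[2]->D => RUDLUUULL INVALID (collision), skipped
Fold 3: move[7]->R => RULLUUURL INVALID (collision), skipped
Fold 4: move[8]->D => RULLUUULD VALID
Fold 5: move[7]->D => RULLUUUDD INVALID (collision), skipped

Answer: VXXVX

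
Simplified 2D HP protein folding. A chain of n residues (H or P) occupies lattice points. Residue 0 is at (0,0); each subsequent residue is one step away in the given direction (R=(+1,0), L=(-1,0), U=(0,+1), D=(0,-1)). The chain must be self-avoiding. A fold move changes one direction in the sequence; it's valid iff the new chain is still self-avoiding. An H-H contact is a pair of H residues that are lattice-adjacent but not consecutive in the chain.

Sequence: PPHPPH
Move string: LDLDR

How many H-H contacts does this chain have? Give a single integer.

Positions: [(0, 0), (-1, 0), (-1, -1), (-2, -1), (-2, -2), (-1, -2)]
H-H contact: residue 2 @(-1,-1) - residue 5 @(-1, -2)

Answer: 1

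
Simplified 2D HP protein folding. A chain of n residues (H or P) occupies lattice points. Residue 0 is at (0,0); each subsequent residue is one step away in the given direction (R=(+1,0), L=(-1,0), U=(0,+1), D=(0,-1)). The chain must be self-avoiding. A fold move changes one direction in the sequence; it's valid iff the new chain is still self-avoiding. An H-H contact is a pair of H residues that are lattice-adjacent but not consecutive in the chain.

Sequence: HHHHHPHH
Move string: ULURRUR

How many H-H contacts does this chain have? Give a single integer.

Positions: [(0, 0), (0, 1), (-1, 1), (-1, 2), (0, 2), (1, 2), (1, 3), (2, 3)]
H-H contact: residue 1 @(0,1) - residue 4 @(0, 2)

Answer: 1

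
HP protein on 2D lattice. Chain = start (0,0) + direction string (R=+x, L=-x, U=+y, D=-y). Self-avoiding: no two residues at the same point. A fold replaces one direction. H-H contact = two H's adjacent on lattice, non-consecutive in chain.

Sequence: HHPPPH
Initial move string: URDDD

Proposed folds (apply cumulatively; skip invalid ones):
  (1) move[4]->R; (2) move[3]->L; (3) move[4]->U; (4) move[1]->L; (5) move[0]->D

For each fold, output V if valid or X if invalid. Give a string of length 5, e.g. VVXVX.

Answer: VXXVV

Derivation:
Initial: URDDD -> [(0, 0), (0, 1), (1, 1), (1, 0), (1, -1), (1, -2)]
Fold 1: move[4]->R => URDDR VALID
Fold 2: move[3]->L => URDLR INVALID (collision), skipped
Fold 3: move[4]->U => URDDU INVALID (collision), skipped
Fold 4: move[1]->L => ULDDR VALID
Fold 5: move[0]->D => DLDDR VALID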